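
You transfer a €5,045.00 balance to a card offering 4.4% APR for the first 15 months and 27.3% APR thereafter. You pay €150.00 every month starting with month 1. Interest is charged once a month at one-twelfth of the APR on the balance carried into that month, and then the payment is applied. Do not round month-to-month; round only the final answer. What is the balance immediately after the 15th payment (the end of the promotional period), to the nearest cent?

Promo months 1–15 at r₀ = 4.4%/12 = 0.00366667; months 16+ at r₁ = 27.3%/12 = 0.02275.
After month 15: iterate B ← B·(1+r₀) − €150.00 for 15 months → €3,021.03.

€3,021.03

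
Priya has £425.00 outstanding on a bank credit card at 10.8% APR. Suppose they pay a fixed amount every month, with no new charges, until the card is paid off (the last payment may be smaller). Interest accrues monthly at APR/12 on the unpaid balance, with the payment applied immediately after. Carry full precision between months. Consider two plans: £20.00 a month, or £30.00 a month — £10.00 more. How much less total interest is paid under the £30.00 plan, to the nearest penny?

Monthly rate r = 10.8%/12 = 0.9% = 0.009.
At £20.00/mo: n = ⌈−ln(1 − rB₀/P)/ln(1+r)⌉ = 24 payments (last £13.84); total interest = total paid − £425.00 = £48.84.
At £30.00/mo: 16 payments (last £6.71); total interest £31.71.
Interest saved = £48.84 − £31.71 = £17.13.

£17.13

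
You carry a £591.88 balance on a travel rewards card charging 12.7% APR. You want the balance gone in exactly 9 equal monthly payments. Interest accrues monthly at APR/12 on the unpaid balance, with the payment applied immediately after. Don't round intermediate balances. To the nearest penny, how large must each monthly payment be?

Monthly rate r = 12.7%/12 = 1.05833% = 0.0105833.
Level-payment amortization: P = B₀·r / (1 − (1+r)^(−n)) = 591.88·0.0105833 / (1 − 1.01058^(−9)).
Denominator 1 − (1+r)^(−9) = 0.0903992363.
P = 6.26406 / 0.0903992363 ≈ 69.29.

£69.29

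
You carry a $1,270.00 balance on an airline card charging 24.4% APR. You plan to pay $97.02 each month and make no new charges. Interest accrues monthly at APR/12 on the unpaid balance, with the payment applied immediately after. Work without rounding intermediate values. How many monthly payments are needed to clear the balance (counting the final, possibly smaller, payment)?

Monthly rate r = 24.4%/12 = 2.03333% = 0.0203333.
Recurrence: B ← B·(1+r) − $97.02.
Month 1: interest $25.82; balance after payment $1,198.80.
Month 2: interest $24.38; balance after payment $1,126.16.
Closed form: n = −ln(1 − rB₀/P)/ln(1+r) = −ln(0.73383)/ln(1.02033) ≈ 15.374, so the balance reaches zero during payment 16.

16 months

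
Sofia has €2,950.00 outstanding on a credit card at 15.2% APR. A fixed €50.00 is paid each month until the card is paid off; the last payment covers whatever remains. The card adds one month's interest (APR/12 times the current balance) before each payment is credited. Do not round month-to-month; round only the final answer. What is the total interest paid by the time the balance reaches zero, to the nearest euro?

Monthly rate r = 15.2%/12 = 1.26667% = 0.0126667.
Payoff takes n = ⌈−ln(1 − rB₀/P)/ln(1+r)⌉ = ⌈109.293⌉ = 110 payments; the last is €14.72.
Total paid = 109·€50.00 + €14.72 = €5,464.72.
Total interest = total paid − principal = €5,464.72 − €2,950.00 = €2,514.72.

€2,515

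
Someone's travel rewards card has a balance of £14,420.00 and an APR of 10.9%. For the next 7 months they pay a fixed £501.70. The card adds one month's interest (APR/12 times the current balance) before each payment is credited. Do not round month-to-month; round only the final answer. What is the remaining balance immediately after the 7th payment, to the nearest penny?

£11,753.18

Monthly rate r = 10.9%/12 = 0.908333% = 0.00908333.
Each month: B ← B·(1+r) − £501.70.
Month 1: interest £130.98; balance after payment £14,049.28.
Month 2: interest £127.61; balance after payment £13,675.20.
Month 3: interest £124.22; balance after payment £13,297.71.
Month 4: interest £120.79; balance after payment £12,916.80.
Month 5: interest £117.33; balance after payment £12,532.43.
Month 6: interest £113.84; balance after payment £12,144.56.
Month 7: interest £110.31; balance after payment £11,753.18.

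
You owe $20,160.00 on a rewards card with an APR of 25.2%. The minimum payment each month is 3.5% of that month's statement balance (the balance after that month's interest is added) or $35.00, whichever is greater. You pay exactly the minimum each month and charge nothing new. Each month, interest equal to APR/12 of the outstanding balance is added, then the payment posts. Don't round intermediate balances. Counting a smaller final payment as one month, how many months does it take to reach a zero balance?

247 months

Monthly rate r = 25.2%/12 = 2.1% = 0.021.
While 3.5% of the post-interest balance exceeds $35.00, each month B ← (B·(1+r))·(1 − 0.035), i.e. B shrinks by the factor (1+r)·0.965 = 0.98526.
This holds for months 1–204. Entering month 205 the balance is $975.69; 3.5% of the post-interest balance is now below $35.00, so the flat $35.00 minimum applies from here.
From month 205 a fixed $35.00 at rate r clears $975.69 in 43 more payments. Total: 204 + 43 = 247 months.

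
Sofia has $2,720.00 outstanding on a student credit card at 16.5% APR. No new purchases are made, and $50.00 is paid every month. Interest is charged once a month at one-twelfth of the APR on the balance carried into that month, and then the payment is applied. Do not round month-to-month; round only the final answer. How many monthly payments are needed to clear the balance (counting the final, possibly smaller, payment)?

Monthly rate r = 16.5%/12 = 1.375% = 0.01375.
Recurrence: B ← B·(1+r) − $50.00.
Month 1: interest $37.40; balance after payment $2,707.40.
Month 2: interest $37.23; balance after payment $2,694.63.
Closed form: n = −ln(1 − rB₀/P)/ln(1+r) = −ln(0.252)/ln(1.01375) ≈ 100.929, so the balance reaches zero during payment 101.

101 months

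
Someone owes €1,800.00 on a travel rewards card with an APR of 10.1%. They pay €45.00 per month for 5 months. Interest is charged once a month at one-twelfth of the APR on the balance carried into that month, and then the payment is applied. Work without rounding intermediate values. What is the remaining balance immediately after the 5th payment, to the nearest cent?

€1,648.22

Monthly rate r = 10.1%/12 = 0.841667% = 0.00841667.
Each month: B ← B·(1+r) − €45.00.
Month 1: interest €15.15; balance after payment €1,770.15.
Month 2: interest €14.90; balance after payment €1,740.05.
Month 3: interest €14.65; balance after payment €1,709.69.
Month 4: interest €14.39; balance after payment €1,679.08.
Month 5: interest €14.13; balance after payment €1,648.22.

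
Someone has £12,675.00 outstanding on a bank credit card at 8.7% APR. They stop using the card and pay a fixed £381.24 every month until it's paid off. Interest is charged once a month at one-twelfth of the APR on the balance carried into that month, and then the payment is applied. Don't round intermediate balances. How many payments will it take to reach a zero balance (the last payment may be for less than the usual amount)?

39 months

Monthly rate r = 8.7%/12 = 0.725% = 0.00725.
Recurrence: B ← B·(1+r) − £381.24.
Month 1: interest £91.89; balance after payment £12,385.65.
Month 2: interest £89.80; balance after payment £12,094.21.
Closed form: n = −ln(1 − rB₀/P)/ln(1+r) = −ln(0.75896)/ln(1.00725) ≈ 38.180, so the balance reaches zero during payment 39.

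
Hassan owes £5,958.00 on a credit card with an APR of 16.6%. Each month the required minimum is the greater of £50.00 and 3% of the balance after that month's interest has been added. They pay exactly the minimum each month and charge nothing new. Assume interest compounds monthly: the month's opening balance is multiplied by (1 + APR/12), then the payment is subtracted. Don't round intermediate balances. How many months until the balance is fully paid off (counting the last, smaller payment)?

Monthly rate r = 16.6%/12 = 1.38333% = 0.0138333.
While 3% of the post-interest balance exceeds £50.00, each month B ← (B·(1+r))·(1 − 0.03), i.e. B shrinks by the factor (1+r)·0.97 = 0.98342.
This holds for months 1–78. Entering month 79 the balance is £1,616.92; 3% of the post-interest balance is now below £50.00, so the flat £50.00 minimum applies from here.
From month 79 a fixed £50.00 at rate r clears £1,616.92 in 44 more payments. Total: 78 + 44 = 122 months.

122 months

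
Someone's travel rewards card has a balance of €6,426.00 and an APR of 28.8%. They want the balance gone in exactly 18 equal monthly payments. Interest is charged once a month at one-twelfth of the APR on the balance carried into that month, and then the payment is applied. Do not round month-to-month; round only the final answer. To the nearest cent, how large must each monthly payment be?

Monthly rate r = 28.8%/12 = 2.4% = 0.024.
Level-payment amortization: P = B₀·r / (1 − (1+r)^(−n)) = 6426.00·0.024 / (1 − 1.024^(−18)).
Denominator 1 − (1+r)^(−18) = 0.347469553.
P = 154.224 / 0.347469553 ≈ 443.85.

€443.85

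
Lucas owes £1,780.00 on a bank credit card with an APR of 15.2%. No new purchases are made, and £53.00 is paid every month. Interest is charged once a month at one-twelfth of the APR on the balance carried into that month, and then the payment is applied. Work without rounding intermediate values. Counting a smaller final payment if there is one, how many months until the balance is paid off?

45 payments

Monthly rate r = 15.2%/12 = 1.26667% = 0.0126667.
Recurrence: B ← B·(1+r) − £53.00.
Month 1: interest £22.55; balance after payment £1,749.55.
Month 2: interest £22.16; balance after payment £1,718.71.
Closed form: n = −ln(1 − rB₀/P)/ln(1+r) = −ln(0.57459)/ln(1.01267) ≈ 44.021, so the balance reaches zero during payment 45.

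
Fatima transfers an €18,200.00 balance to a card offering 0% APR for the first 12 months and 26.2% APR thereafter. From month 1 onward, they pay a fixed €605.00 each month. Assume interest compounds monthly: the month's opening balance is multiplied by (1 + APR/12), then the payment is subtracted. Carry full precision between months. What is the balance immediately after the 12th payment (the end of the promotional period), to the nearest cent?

Promo months 1–12 at r₀ = 0%/12 = 0; months 13+ at r₁ = 26.2%/12 = 0.0218333.
After month 12 (no interest yet): B = €18,200.00 − 12·€605.00 = €10,940.00.

€10,940.00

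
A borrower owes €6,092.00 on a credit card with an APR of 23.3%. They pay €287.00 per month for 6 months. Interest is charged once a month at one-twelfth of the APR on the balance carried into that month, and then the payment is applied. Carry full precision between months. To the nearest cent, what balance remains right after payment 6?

€5,029.29

Monthly rate r = 23.3%/12 = 1.94167% = 0.0194167.
Each month: B ← B·(1+r) − €287.00.
Month 1: interest €118.29; balance after payment €5,923.29.
Month 2: interest €115.01; balance after payment €5,751.30.
Month 3: interest €111.67; balance after payment €5,575.97.
Month 4: interest €108.27; balance after payment €5,397.23.
Month 5: interest €104.80; balance after payment €5,215.03.
Month 6: interest €101.26; balance after payment €5,029.29.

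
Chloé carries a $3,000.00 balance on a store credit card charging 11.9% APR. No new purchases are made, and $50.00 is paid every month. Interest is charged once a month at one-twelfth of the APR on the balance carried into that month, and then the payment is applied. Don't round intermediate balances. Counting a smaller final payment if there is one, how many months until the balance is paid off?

Monthly rate r = 11.9%/12 = 0.991667% = 0.00991667.
Recurrence: B ← B·(1+r) − $50.00.
Month 1: interest $29.75; balance after payment $2,979.75.
Month 2: interest $29.55; balance after payment $2,959.30.
Closed form: n = −ln(1 − rB₀/P)/ln(1+r) = −ln(0.405)/ln(1.00992) ≈ 91.598, so the balance reaches zero during payment 92.

92 months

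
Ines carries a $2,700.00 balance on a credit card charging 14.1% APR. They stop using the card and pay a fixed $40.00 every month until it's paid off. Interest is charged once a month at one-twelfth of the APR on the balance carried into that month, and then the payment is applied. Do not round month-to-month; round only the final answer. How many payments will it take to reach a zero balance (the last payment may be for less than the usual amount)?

Monthly rate r = 14.1%/12 = 1.175% = 0.01175.
Recurrence: B ← B·(1+r) − $40.00.
Month 1: interest $31.73; balance after payment $2,691.72.
Month 2: interest $31.63; balance after payment $2,683.35.
Closed form: n = −ln(1 − rB₀/P)/ln(1+r) = −ln(0.20687)/ln(1.01175) ≈ 134.883, so the balance reaches zero during payment 135.

135 payments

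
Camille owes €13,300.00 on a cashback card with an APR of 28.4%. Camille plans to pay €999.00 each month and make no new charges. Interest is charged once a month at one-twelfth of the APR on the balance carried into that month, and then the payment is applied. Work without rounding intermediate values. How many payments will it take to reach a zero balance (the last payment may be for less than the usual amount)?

17 months

Monthly rate r = 28.4%/12 = 2.36667% = 0.0236667.
Recurrence: B ← B·(1+r) − €999.00.
Month 1: interest €314.77; balance after payment €12,615.77.
Month 2: interest €298.57; balance after payment €11,915.34.
Closed form: n = −ln(1 − rB₀/P)/ln(1+r) = −ln(0.68492)/ln(1.02367) ≈ 16.180, so the balance reaches zero during payment 17.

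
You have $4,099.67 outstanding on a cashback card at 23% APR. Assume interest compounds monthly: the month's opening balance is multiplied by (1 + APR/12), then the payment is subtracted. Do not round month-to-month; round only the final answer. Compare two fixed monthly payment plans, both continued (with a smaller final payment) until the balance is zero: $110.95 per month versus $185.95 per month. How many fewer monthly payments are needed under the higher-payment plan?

36 fewer payments

Monthly rate r = 23%/12 = 1.91667% = 0.0191667.
At $110.95/mo: n = ⌈−ln(1 − rB₀/P)/ln(1+r)⌉ = 65 payments (last $97.68); total interest = total paid − $4,099.67 = $3,098.81.
At $185.95/mo: 29 payments (last $172.31); total interest $1,279.24.
Payments saved = 65 − 29 = 36.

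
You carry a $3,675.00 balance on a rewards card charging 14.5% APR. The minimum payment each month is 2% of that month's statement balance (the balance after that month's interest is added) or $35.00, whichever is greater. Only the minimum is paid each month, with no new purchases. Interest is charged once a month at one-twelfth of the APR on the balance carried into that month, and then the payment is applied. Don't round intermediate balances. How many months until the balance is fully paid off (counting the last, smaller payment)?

168 months

Monthly rate r = 14.5%/12 = 1.20833% = 0.0120833.
While 2% of the post-interest balance exceeds $35.00, each month B ← (B·(1+r))·(1 − 0.02), i.e. B shrinks by the factor (1+r)·0.98 = 0.99184.
This holds for months 1–93. Entering month 94 the balance is $1,715.52; 2% of the post-interest balance is now below $35.00, so the flat $35.00 minimum applies from here.
From month 94 a fixed $35.00 at rate r clears $1,715.52 in 75 more payments. Total: 93 + 75 = 168 months.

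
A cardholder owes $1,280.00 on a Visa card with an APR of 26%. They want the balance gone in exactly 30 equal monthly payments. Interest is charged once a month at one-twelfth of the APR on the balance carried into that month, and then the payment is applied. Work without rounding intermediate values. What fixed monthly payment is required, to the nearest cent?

$58.47

Monthly rate r = 26%/12 = 2.16667% = 0.0216667.
Level-payment amortization: P = B₀·r / (1 − (1+r)^(−n)) = 1280.00·0.0216667 / (1 − 1.02167^(−30)).
Denominator 1 − (1+r)^(−30) = 0.474317795.
P = 27.7333 / 0.474317795 ≈ 58.47.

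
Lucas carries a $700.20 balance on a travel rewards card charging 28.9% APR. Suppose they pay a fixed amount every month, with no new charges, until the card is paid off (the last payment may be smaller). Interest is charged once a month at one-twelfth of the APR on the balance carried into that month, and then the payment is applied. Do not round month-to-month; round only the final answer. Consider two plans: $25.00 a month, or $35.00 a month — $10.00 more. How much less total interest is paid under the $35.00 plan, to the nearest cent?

$212.26

Monthly rate r = 28.9%/12 = 2.40833% = 0.0240833.
At $25.00/mo: n = ⌈−ln(1 − rB₀/P)/ln(1+r)⌉ = 48 payments (last $4.21); total interest = total paid − $700.20 = $479.01.
At $35.00/mo: 28 payments (last $21.95); total interest $266.75.
Interest saved = $479.01 − $266.75 = $212.26.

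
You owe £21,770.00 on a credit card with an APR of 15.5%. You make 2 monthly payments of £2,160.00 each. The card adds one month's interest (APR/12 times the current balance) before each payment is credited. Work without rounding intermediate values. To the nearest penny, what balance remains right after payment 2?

£17,988.12

Monthly rate r = 15.5%/12 = 1.29167% = 0.0129167.
Each month: B ← B·(1+r) − £2,160.00.
Month 1: interest £281.20; balance after payment £19,891.20.
Month 2: interest £256.93; balance after payment £17,988.12.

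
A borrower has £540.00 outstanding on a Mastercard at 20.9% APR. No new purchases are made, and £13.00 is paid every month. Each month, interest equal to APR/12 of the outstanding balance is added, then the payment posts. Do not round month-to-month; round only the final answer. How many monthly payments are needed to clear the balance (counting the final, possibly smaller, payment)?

Monthly rate r = 20.9%/12 = 1.74167% = 0.0174167.
Recurrence: B ← B·(1+r) − £13.00.
Month 1: interest £9.40; balance after payment £536.40.
Month 2: interest £9.34; balance after payment £532.75.
Closed form: n = −ln(1 − rB₀/P)/ln(1+r) = −ln(0.27654)/ln(1.01742) ≈ 74.444, so the balance reaches zero during payment 75.

75 payments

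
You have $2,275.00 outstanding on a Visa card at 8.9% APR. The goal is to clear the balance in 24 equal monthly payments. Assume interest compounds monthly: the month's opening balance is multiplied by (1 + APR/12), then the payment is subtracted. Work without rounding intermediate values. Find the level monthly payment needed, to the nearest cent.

$103.83

Monthly rate r = 8.9%/12 = 0.741667% = 0.00741667.
Level-payment amortization: P = B₀·r / (1 − (1+r)^(−n)) = 2275.00·0.00741667 / (1 − 1.00742^(−24)).
Denominator 1 − (1+r)^(−24) = 0.162507661.
P = 16.8729 / 0.162507661 ≈ 103.83.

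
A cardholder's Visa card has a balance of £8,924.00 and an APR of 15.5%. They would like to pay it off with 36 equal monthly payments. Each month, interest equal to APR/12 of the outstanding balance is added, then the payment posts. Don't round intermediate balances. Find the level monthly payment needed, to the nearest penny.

Monthly rate r = 15.5%/12 = 1.29167% = 0.0129167.
Level-payment amortization: P = B₀·r / (1 − (1+r)^(−n)) = 8924.00·0.0129167 / (1 − 1.01292^(−36)).
Denominator 1 − (1+r)^(−36) = 0.369991827.
P = 115.268 / 0.369991827 ≈ 311.54.

£311.54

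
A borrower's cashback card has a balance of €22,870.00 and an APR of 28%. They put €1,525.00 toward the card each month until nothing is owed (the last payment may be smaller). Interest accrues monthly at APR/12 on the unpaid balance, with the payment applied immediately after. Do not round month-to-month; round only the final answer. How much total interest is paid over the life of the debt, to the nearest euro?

€5,608

Monthly rate r = 28%/12 = 2.33333% = 0.0233333.
Payoff takes n = ⌈−ln(1 − rB₀/P)/ln(1+r)⌉ = ⌈18.672⌉ = 19 payments; the last is €1,028.04.
Total paid = 18·€1,525.00 + €1,028.04 = €28,478.04.
Total interest = total paid − principal = €28,478.04 − €22,870.00 = €5,608.04.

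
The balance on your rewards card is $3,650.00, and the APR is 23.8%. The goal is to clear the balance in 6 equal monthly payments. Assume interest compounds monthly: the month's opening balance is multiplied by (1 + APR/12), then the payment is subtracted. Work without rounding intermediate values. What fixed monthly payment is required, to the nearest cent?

Monthly rate r = 23.8%/12 = 1.98333% = 0.0198333.
Level-payment amortization: P = B₀·r / (1 − (1+r)^(−n)) = 3650.00·0.0198333 / (1 − 1.01983^(−6)).
Denominator 1 − (1+r)^(−6) = 0.11115756.
P = 72.3917 / 0.11115756 ≈ 651.25.

$651.25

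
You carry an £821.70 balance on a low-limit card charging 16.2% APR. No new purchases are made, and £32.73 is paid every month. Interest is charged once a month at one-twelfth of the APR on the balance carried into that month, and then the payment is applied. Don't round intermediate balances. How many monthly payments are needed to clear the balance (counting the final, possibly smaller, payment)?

31 payments

Monthly rate r = 16.2%/12 = 1.35% = 0.0135.
Recurrence: B ← B·(1+r) − £32.73.
Month 1: interest £11.09; balance after payment £800.06.
Month 2: interest £10.80; balance after payment £778.13.
Closed form: n = −ln(1 − rB₀/P)/ln(1+r) = −ln(0.66108)/ln(1.0135) ≈ 30.865, so the balance reaches zero during payment 31.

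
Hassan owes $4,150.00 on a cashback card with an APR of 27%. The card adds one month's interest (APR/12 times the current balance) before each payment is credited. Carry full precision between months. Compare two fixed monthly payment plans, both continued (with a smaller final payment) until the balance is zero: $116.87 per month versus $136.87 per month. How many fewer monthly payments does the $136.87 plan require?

21 fewer payments

Monthly rate r = 27%/12 = 2.25% = 0.0225.
At $116.87/mo: n = ⌈−ln(1 − rB₀/P)/ln(1+r)⌉ = 73 payments (last $11.83); total interest = total paid − $4,150.00 = $4,276.47.
At $136.87/mo: 52 payments (last $71.76); total interest $2,902.13.
Payments saved = 73 − 52 = 21.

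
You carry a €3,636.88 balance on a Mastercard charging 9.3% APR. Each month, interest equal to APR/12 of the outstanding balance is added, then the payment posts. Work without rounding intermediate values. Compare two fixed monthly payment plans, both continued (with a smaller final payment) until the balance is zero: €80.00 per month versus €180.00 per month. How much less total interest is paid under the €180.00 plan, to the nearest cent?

€530.47

Monthly rate r = 9.3%/12 = 0.775% = 0.00775.
At €80.00/mo: n = ⌈−ln(1 − rB₀/P)/ln(1+r)⌉ = 57 payments (last €21.16); total interest = total paid − €3,636.88 = €864.28.
At €180.00/mo: 23 payments (last €10.69); total interest €333.81.
Interest saved = €864.28 − €333.81 = €530.47.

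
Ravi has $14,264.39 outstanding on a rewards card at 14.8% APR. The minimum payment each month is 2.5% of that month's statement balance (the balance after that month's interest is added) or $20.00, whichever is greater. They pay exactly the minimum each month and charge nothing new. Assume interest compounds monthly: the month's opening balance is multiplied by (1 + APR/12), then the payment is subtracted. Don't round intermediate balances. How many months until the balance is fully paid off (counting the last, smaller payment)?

Monthly rate r = 14.8%/12 = 1.23333% = 0.0123333.
While 2.5% of the post-interest balance exceeds $20.00, each month B ← (B·(1+r))·(1 − 0.025), i.e. B shrinks by the factor (1+r)·0.975 = 0.98702.
This holds for months 1–222. Entering month 223 the balance is $785.42; 2.5% of the post-interest balance is now below $20.00, so the flat $20.00 minimum applies from here.
From month 223 a fixed $20.00 at rate r clears $785.42 in 55 more payments. Total: 222 + 55 = 277 months.

277 months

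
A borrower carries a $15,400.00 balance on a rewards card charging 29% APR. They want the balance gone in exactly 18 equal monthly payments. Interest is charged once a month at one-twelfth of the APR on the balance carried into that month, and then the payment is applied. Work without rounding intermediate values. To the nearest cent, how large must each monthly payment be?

Monthly rate r = 29%/12 = 2.41667% = 0.0241667.
Level-payment amortization: P = B₀·r / (1 − (1+r)^(−n)) = 15400.00·0.0241667 / (1 − 1.02417^(−18)).
Denominator 1 − (1+r)^(−18) = 0.349378311.
P = 372.167 / 0.349378311 ≈ 1065.23.

$1,065.23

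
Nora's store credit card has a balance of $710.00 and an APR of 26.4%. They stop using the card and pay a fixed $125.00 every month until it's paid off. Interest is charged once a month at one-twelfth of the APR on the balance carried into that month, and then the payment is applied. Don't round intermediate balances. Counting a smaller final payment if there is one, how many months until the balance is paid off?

7 months

Monthly rate r = 26.4%/12 = 2.2% = 0.022.
Recurrence: B ← B·(1+r) − $125.00.
Month 1: interest $15.62; balance after payment $600.62.
Month 2: interest $13.21; balance after payment $488.83.
Closed form: n = −ln(1 − rB₀/P)/ln(1+r) = −ln(0.87504)/ln(1.022) ≈ 6.134, so the balance reaches zero during payment 7.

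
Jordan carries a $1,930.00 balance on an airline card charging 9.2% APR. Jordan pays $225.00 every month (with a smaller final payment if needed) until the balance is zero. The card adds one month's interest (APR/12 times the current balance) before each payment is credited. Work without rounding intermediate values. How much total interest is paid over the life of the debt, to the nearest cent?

$74.10

Monthly rate r = 9.2%/12 = 0.766667% = 0.00766667.
Payoff takes n = ⌈−ln(1 − rB₀/P)/ln(1+r)⌉ = ⌈8.907⌉ = 9 payments; the last is $204.10.
Total paid = 8·$225.00 + $204.10 = $2,004.10.
Total interest = total paid − principal = $2,004.10 − $1,930.00 = $74.10.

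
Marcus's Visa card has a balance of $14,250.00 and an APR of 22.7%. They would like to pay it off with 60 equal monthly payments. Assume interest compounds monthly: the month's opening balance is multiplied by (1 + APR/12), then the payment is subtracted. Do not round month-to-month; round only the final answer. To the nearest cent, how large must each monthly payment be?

Monthly rate r = 22.7%/12 = 1.89167% = 0.0189167.
Level-payment amortization: P = B₀·r / (1 − (1+r)^(−n)) = 14250.00·0.0189167 / (1 − 1.01892^(−60)).
Denominator 1 − (1+r)^(−60) = 0.675152125.
P = 269.562 / 0.675152125 ≈ 399.26.

$399.26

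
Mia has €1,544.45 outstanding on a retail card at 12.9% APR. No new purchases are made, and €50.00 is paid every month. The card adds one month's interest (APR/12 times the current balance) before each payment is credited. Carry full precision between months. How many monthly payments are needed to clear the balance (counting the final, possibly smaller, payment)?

Monthly rate r = 12.9%/12 = 1.075% = 0.01075.
Recurrence: B ← B·(1+r) − €50.00.
Month 1: interest €16.60; balance after payment €1,511.05.
Month 2: interest €16.24; balance after payment €1,477.30.
Closed form: n = −ln(1 − rB₀/P)/ln(1+r) = −ln(0.66794)/ln(1.01075) ≈ 37.741, so the balance reaches zero during payment 38.

38 months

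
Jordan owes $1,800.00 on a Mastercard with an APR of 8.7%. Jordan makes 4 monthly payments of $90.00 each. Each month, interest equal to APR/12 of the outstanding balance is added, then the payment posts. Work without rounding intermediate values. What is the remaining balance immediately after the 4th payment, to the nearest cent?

Monthly rate r = 8.7%/12 = 0.725% = 0.00725.
Each month: B ← B·(1+r) − $90.00.
Month 1: interest $13.05; balance after payment $1,723.05.
Month 2: interest $12.49; balance after payment $1,645.54.
Month 3: interest $11.93; balance after payment $1,567.47.
Month 4: interest $11.36; balance after payment $1,488.84.

$1,488.84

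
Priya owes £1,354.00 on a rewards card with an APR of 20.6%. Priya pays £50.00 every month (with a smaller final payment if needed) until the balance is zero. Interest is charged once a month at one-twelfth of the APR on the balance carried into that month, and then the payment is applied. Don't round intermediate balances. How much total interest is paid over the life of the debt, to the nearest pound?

£483

Monthly rate r = 20.6%/12 = 1.71667% = 0.0171667.
Payoff takes n = ⌈−ln(1 − rB₀/P)/ln(1+r)⌉ = ⌈36.734⌉ = 37 payments; the last is £36.79.
Total paid = 36·£50.00 + £36.79 = £1,836.79.
Total interest = total paid − principal = £1,836.79 − £1,354.00 = £482.79.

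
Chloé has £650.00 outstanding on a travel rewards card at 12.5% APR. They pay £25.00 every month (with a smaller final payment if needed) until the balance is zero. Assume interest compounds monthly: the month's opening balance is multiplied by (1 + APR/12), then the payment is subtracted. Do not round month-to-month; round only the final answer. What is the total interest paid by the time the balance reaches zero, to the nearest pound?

Monthly rate r = 12.5%/12 = 1.04167% = 0.0104167.
Payoff takes n = ⌈−ln(1 − rB₀/P)/ln(1+r)⌉ = ⌈30.480⌉ = 31 payments; the last is £12.02.
Total paid = 30·£25.00 + £12.02 = £762.02.
Total interest = total paid − principal = £762.02 − £650.00 = £112.02.

£112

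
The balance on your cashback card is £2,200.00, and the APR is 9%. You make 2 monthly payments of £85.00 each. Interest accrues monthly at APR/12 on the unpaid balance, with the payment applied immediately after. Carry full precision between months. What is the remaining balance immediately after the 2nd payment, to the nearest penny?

£2,062.49

Monthly rate r = 9%/12 = 0.75% = 0.0075.
Each month: B ← B·(1+r) − £85.00.
Month 1: interest £16.50; balance after payment £2,131.50.
Month 2: interest £15.99; balance after payment £2,062.49.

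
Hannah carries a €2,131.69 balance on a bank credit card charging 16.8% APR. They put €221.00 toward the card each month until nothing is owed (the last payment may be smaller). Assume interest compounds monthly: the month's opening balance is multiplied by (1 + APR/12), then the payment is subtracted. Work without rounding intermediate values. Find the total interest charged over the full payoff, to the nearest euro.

€175

Monthly rate r = 16.8%/12 = 1.4% = 0.014.
Payoff takes n = ⌈−ln(1 − rB₀/P)/ln(1+r)⌉ = ⌈10.435⌉ = 11 payments; the last is €96.42.
Total paid = 10·€221.00 + €96.42 = €2,306.42.
Total interest = total paid − principal = €2,306.42 − €2,131.69 = €174.73.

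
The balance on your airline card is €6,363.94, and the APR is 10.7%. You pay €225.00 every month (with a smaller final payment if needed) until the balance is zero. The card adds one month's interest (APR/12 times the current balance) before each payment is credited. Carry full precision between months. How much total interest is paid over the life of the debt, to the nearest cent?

€1,002.31

Monthly rate r = 10.7%/12 = 0.891667% = 0.00891667.
Payoff takes n = ⌈−ln(1 − rB₀/P)/ln(1+r)⌉ = ⌈32.738⌉ = 33 payments; the last is €166.25.
Total paid = 32·€225.00 + €166.25 = €7,366.25.
Total interest = total paid − principal = €7,366.25 − €6,363.94 = €1,002.31.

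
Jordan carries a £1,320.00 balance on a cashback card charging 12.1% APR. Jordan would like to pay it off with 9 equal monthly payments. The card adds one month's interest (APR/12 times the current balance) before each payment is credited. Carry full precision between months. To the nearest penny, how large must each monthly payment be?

£154.16

Monthly rate r = 12.1%/12 = 1.00833% = 0.0100833.
Level-payment amortization: P = B₀·r / (1 − (1+r)^(−n)) = 1320.00·0.0100833 / (1 − 1.01008^(−9)).
Denominator 1 − (1+r)^(−9) = 0.086338861.
P = 13.31 / 0.086338861 ≈ 154.16.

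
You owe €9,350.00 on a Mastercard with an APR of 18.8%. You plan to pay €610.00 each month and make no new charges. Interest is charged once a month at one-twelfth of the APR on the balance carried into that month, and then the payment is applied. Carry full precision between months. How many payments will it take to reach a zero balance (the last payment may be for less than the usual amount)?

Monthly rate r = 18.8%/12 = 1.56667% = 0.0156667.
Recurrence: B ← B·(1+r) − €610.00.
Month 1: interest €146.48; balance after payment €8,886.48.
Month 2: interest €139.22; balance after payment €8,415.70.
Closed form: n = −ln(1 − rB₀/P)/ln(1+r) = −ln(0.75986)/ln(1.01567) ≈ 17.666, so the balance reaches zero during payment 18.

18 payments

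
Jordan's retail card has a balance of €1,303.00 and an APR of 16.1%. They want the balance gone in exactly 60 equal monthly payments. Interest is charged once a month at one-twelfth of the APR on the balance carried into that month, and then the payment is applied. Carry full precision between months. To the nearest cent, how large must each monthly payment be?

€31.76

Monthly rate r = 16.1%/12 = 1.34167% = 0.0134167.
Level-payment amortization: P = B₀·r / (1 − (1+r)^(−n)) = 1303.00·0.0134167 / (1 − 1.01342^(−60)).
Denominator 1 − (1+r)^(−60) = 0.55051267.
P = 17.4819 / 0.55051267 ≈ 31.76.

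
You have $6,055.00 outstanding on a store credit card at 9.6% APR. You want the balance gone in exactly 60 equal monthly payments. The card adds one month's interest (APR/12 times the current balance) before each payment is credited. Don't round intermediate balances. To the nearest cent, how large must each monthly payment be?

$127.46

Monthly rate r = 9.6%/12 = 0.8% = 0.008.
Level-payment amortization: P = B₀·r / (1 − (1+r)^(−n)) = 6055.00·0.008 / (1 − 1.008^(−60)).
Denominator 1 − (1+r)^(−60) = 0.380033713.
P = 48.44 / 0.380033713 ≈ 127.46.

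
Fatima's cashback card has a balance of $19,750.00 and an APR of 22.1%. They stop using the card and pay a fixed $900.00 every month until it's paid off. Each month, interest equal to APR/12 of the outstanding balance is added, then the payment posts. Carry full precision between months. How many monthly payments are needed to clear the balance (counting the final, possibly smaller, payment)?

Monthly rate r = 22.1%/12 = 1.84167% = 0.0184167.
Recurrence: B ← B·(1+r) − $900.00.
Month 1: interest $363.73; balance after payment $19,213.73.
Month 2: interest $353.85; balance after payment $18,667.58.
Closed form: n = −ln(1 − rB₀/P)/ln(1+r) = −ln(0.59586)/ln(1.01842) ≈ 28.372, so the balance reaches zero during payment 29.

29 payments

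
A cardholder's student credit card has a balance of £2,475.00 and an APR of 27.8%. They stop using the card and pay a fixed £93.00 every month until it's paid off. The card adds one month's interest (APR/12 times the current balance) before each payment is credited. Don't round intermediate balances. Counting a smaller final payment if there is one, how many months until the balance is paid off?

42 months

Monthly rate r = 27.8%/12 = 2.31667% = 0.0231667.
Recurrence: B ← B·(1+r) − £93.00.
Month 1: interest £57.34; balance after payment £2,439.34.
Month 2: interest £56.51; balance after payment £2,402.85.
Closed form: n = −ln(1 − rB₀/P)/ln(1+r) = −ln(0.38347)/ln(1.02317) ≈ 41.852, so the balance reaches zero during payment 42.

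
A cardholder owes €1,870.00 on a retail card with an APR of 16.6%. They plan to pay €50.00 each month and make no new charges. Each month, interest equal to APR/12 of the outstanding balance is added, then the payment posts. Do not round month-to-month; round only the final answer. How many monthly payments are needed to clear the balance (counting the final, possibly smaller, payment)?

Monthly rate r = 16.6%/12 = 1.38333% = 0.0138333.
Recurrence: B ← B·(1+r) − €50.00.
Month 1: interest €25.87; balance after payment €1,845.87.
Month 2: interest €25.53; balance after payment €1,821.40.
Closed form: n = −ln(1 − rB₀/P)/ln(1+r) = −ln(0.48263)/ln(1.01383) ≈ 53.026, so the balance reaches zero during payment 54.

54 payments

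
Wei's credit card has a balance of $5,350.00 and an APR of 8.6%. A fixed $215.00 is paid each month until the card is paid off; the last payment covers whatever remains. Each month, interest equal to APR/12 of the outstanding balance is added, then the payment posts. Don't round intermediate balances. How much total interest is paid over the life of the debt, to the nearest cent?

Monthly rate r = 8.6%/12 = 0.716667% = 0.00716667.
Payoff takes n = ⌈−ln(1 − rB₀/P)/ln(1+r)⌉ = ⌈27.506⌉ = 28 payments; the last is $108.90.
Total paid = 27·$215.00 + $108.90 = $5,913.90.
Total interest = total paid − principal = $5,913.90 − $5,350.00 = $563.90.

$563.90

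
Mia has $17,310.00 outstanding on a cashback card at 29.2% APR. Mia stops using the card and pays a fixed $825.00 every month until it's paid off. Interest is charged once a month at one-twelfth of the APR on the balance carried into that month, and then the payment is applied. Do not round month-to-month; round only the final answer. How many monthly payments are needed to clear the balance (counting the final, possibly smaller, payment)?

30 months

Monthly rate r = 29.2%/12 = 2.43333% = 0.0243333.
Recurrence: B ← B·(1+r) − $825.00.
Month 1: interest $421.21; balance after payment $16,906.21.
Month 2: interest $411.38; balance after payment $16,492.59.
Closed form: n = −ln(1 − rB₀/P)/ln(1+r) = −ln(0.48944)/ln(1.02433) ≈ 29.718, so the balance reaches zero during payment 30.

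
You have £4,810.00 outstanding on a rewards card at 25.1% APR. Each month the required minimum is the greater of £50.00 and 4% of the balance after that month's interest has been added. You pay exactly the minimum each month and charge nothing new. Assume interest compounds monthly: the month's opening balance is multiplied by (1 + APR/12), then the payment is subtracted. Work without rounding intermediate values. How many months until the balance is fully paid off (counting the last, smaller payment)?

103 months

Monthly rate r = 25.1%/12 = 2.09167% = 0.0209167.
While 4% of the post-interest balance exceeds £50.00, each month B ← (B·(1+r))·(1 − 0.04), i.e. B shrinks by the factor (1+r)·0.96 = 0.98008.
This holds for months 1–69. Entering month 70 the balance is £1,200.03; 4% of the post-interest balance is now below £50.00, so the flat £50.00 minimum applies from here.
From month 70 a fixed £50.00 at rate r clears £1,200.03 in 34 more payments. Total: 69 + 34 = 103 months.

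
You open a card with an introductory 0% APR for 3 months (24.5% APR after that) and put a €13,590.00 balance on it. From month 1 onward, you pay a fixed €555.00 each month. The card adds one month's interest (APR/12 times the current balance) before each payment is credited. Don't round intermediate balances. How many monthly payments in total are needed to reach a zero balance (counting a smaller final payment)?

32 payments

Promo months 1–3 at r₀ = 0%/12 = 0; months 4+ at r₁ = 24.5%/12 = 0.0204167.
After month 3 (no interest yet): B = €13,590.00 − 3·€555.00 = €11,925.00.
Then at r₁ with €555.00/mo: n₂ = −ln(1 − r₁·B/P)/ln(1+r₁) ≈ 28.57 → 29 more payments.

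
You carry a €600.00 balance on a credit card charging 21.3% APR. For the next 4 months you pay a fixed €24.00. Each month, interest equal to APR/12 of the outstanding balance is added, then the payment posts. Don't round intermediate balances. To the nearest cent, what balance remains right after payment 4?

Monthly rate r = 21.3%/12 = 1.775% = 0.01775.
Each month: B ← B·(1+r) − €24.00.
Month 1: interest €10.65; balance after payment €586.65.
Month 2: interest €10.41; balance after payment €573.06.
Month 3: interest €10.17; balance after payment €559.23.
Month 4: interest €9.93; balance after payment €545.16.

€545.16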